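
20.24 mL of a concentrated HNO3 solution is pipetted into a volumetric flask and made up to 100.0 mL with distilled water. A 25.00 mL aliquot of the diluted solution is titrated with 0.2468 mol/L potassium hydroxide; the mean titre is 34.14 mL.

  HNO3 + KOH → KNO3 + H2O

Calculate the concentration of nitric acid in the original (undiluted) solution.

n(KOH) = 0.03414 × 0.2468 = 8.426 × 10^-3 mol
n(HNO3) in the aliquot = 8.426 × 10^-3 mol (1:1 ratio)
[HNO3]_dilute = 8.426 × 10^-3 / 0.02500 = 0.3370 mol/L
Dilution factor = 100.0 / 20.24 = 4.941
[HNO3]_stock = 0.3370 × 4.941 = 1.665 mol/L

1.665 mol/L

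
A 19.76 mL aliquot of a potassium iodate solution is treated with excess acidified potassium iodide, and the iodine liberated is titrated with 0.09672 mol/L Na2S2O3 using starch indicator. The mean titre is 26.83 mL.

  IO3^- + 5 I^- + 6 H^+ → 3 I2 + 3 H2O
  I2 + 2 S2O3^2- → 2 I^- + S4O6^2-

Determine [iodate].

n(S2O3^2-) = 0.02683 × 0.09672 = 2.595 × 10^-3 mol
n(I2) = n(S2O3^2-)/2 = 1.297 × 10^-3 mol
From the 1:3 ratio, n(IO3^-) in the aliquot = 1/3 × 1.297 × 10^-3 = 4.325 × 10^-4 mol
[IO3^-] = 4.325 × 10^-4 / 0.01976 = 0.02189 mol/L

0.02189 mol/L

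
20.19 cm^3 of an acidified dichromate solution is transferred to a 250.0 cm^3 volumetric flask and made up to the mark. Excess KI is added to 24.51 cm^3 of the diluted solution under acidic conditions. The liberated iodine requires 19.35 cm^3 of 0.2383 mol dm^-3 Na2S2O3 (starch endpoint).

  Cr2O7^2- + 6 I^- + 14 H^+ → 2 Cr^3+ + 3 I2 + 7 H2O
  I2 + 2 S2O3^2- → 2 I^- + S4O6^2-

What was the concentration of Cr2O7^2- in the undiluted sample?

0.3883 mol/L

n(S2O3^2-) = 0.01935 × 0.2383 = 4.611 × 10^-3 mol
n(I2) = n(S2O3^2-)/2 = 2.306 × 10^-3 mol
From the 1:3 ratio, n(Cr2O7^2-) in the aliquot = 1/3 × 2.306 × 10^-3 = 7.685 × 10^-4 mol
[Cr2O7^2-]_dilute = 7.685 × 10^-4 / 0.02451 = 0.03136 mol/L
[Cr2O7^2-]_original = 0.03136 × 250.0/20.19 = 0.3883 mol/L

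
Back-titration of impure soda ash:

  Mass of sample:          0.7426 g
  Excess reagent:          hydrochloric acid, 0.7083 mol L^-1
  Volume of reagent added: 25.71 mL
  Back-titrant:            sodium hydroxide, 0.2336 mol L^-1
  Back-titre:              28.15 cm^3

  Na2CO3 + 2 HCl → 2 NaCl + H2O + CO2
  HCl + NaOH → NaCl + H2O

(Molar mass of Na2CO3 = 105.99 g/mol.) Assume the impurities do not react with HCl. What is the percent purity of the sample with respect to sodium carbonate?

83.03 %

n(HCl) added = 0.02571 × 0.7083 = 0.01821 mol
n(NaOH) used in back-titration = 0.02815 × 0.2336 = 6.576 × 10^-3 mol
n(HCl) left over = 6.576 × 10^-3 mol (1:1 ratio)
n(HCl) consumed by analyte = 0.01821 − 6.576 × 10^-3 = 0.01163 mol
From the 1:2 ratio, n(Na2CO3) = 1/2 × 0.01163 = 5.817 × 10^-3 mol
mass of Na2CO3 = 5.817 × 10^-3 × 105.99 = 0.6166 g
% Na2CO3 = 0.6166 / 0.7426 × 100 = 83.03 %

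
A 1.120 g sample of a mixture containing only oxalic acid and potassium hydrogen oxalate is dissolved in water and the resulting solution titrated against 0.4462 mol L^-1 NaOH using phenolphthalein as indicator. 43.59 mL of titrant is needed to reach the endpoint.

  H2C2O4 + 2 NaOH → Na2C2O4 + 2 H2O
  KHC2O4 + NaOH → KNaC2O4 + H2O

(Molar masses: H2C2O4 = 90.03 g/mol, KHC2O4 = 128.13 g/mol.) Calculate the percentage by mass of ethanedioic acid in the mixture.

n(NaOH) = 0.04359 × 0.4462 = 0.01945 mol
Let x = n(H2C2O4), y = n(KHC2O4).
Titrant: 2x + 1y = 0.01945;  mass: 90.03x + 128.13y = 1.120
Solving, x = 8.254 × 10^-3 mol, y = 2.941 × 10^-3 mol
mass of H2C2O4 = 8.254 × 10^-3 × 90.03 = 0.7431 g
% H2C2O4 = 0.7431 / 1.120 × 100 = 66.35 %

66.35 %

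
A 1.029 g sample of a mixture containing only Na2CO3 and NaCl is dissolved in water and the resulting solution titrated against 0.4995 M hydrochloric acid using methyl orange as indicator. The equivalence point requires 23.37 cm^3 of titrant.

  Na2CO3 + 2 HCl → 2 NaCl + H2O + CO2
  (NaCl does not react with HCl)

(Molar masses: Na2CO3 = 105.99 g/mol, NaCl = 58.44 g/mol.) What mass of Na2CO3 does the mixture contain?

0.6186 g

n(HCl) = 0.02337 × 0.4995 = 0.01167 mol
Let x = n(Na2CO3), y = n(NaCl).
Titrant: 2x = 0.01167;  mass: 105.99x + 58.44y = 1.029
Solving, x = 5.837 × 10^-3 mol, y = 7.022 × 10^-3 mol
mass of Na2CO3 = 5.837 × 10^-3 × 105.99 = 0.6186 g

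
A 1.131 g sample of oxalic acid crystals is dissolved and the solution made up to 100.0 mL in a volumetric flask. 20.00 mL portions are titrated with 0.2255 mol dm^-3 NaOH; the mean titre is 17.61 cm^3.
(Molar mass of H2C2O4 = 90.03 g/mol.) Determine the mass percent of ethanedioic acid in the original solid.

79.03 %

H2C2O4 + 2 NaOH → Na2C2O4 + 2 H2O
n(NaOH) per titration = 0.01761 × 0.2255 = 3.971 × 10^-3 mol
From the 1:2 ratio, n(H2C2O4) in each aliquot = 1/2 × 3.971 × 10^-3 = 1.986 × 10^-3 mol
n(H2C2O4) in the whole flask = 1.986 × 10^-3 × 100.0/20.00 = 9.928 × 10^-3 mol
mass of H2C2O4 = 9.928 × 10^-3 × 90.03 = 0.8938 g
% H2C2O4 = 0.8938 / 1.131 × 100 = 79.03 %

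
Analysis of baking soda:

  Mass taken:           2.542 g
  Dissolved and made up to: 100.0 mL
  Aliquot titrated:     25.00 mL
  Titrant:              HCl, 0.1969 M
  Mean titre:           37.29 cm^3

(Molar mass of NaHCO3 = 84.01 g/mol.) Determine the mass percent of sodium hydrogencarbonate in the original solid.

97.06 %

NaHCO3 + HCl → NaCl + H2O + CO2
n(HCl) per titration = 0.03729 × 0.1969 = 7.342 × 10^-3 mol
n(NaHCO3) in each aliquot = 7.342 × 10^-3 mol (1:1 ratio)
n(NaHCO3) in the whole flask = 7.342 × 10^-3 × 100.0/25.00 = 0.02937 mol
mass of NaHCO3 = 0.02937 × 84.01 = 2.467 g
% NaHCO3 = 2.467 / 2.542 × 100 = 97.06 %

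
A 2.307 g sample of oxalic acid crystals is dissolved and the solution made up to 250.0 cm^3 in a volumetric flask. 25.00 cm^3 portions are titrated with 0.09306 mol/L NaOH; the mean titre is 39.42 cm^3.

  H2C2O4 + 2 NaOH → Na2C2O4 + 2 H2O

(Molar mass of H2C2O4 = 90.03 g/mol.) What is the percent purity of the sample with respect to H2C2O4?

71.58 %

n(NaOH) per titration = 0.03942 × 0.09306 = 3.668 × 10^-3 mol
From the 1:2 ratio, n(H2C2O4) in each aliquot = 1/2 × 3.668 × 10^-3 = 1.834 × 10^-3 mol
n(H2C2O4) in the whole flask = 1.834 × 10^-3 × 250.0/25.00 = 0.01834 mol
mass of H2C2O4 = 0.01834 × 90.03 = 1.651 g
% H2C2O4 = 1.651 / 2.307 × 100 = 71.58 %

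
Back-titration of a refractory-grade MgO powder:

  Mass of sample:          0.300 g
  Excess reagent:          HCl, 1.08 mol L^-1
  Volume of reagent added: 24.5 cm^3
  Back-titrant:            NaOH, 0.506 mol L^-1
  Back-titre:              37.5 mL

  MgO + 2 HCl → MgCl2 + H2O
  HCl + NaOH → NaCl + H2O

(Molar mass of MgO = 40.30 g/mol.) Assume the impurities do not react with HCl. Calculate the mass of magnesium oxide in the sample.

0.151 g

n(HCl) added = 0.0245 × 1.08 = 0.0265 mol
n(NaOH) used in back-titration = 0.0375 × 0.506 = 0.0190 mol
n(HCl) left over = 0.0190 mol (1:1 ratio)
n(HCl) consumed by analyte = 0.0265 − 0.0190 = 7.48 × 10^-3 mol
From the 1:2 ratio, n(MgO) = 1/2 × 7.48 × 10^-3 = 3.74 × 10^-3 mol
mass of MgO = 3.74 × 10^-3 × 40.30 = 0.151 g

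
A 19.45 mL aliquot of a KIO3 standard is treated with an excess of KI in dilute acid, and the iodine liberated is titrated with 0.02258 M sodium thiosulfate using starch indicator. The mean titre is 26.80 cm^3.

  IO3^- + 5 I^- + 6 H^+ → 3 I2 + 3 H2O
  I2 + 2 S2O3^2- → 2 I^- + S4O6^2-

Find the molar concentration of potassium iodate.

0.005185 M

n(S2O3^2-) = 0.02680 × 0.02258 = 6.051 × 10^-4 mol
n(I2) = n(S2O3^2-)/2 = 3.026 × 10^-4 mol
From the 1:3 ratio, n(IO3^-) in the aliquot = 1/3 × 3.026 × 10^-4 = 1.009 × 10^-4 mol
[IO3^-] = 1.009 × 10^-4 / 0.01945 = 0.005185 mol/L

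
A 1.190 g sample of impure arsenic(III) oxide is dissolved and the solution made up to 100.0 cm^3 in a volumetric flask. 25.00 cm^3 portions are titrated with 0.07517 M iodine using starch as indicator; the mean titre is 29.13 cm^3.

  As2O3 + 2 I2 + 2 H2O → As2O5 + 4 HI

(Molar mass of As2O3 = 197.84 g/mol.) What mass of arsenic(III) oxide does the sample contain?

n(I2) per titration = 0.02913 × 0.07517 = 2.190 × 10^-3 mol
From the 1:2 ratio, n(As2O3) in each aliquot = 1/2 × 2.190 × 10^-3 = 1.095 × 10^-3 mol
n(As2O3) in the whole flask = 1.095 × 10^-3 × 100.0/25.00 = 4.379 × 10^-3 mol
mass of As2O3 = 4.379 × 10^-3 × 197.84 = 0.8664 g

0.8664 g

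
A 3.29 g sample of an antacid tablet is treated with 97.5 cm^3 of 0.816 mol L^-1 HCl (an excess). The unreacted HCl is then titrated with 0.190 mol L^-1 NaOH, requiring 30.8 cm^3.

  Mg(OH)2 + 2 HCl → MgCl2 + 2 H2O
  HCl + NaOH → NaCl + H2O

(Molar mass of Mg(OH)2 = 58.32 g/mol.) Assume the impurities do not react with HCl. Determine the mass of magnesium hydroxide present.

2.15 g

n(HCl) added = 0.0975 × 0.816 = 0.0796 mol
n(NaOH) used in back-titration = 0.0308 × 0.190 = 5.85 × 10^-3 mol
n(HCl) left over = 5.85 × 10^-3 mol (1:1 ratio)
n(HCl) consumed by analyte = 0.0796 − 5.85 × 10^-3 = 0.0737 mol
From the 1:2 ratio, n(Mg(OH)2) = 1/2 × 0.0737 = 0.0369 mol
mass of Mg(OH)2 = 0.0369 × 58.32 = 2.15 g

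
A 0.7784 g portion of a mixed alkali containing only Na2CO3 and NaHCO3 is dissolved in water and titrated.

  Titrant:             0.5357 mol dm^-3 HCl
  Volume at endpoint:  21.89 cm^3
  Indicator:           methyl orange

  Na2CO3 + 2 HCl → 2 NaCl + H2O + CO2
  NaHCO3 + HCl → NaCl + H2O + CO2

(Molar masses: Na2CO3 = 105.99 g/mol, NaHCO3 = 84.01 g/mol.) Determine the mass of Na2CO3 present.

n(HCl) = 0.02189 × 0.5357 = 0.01173 mol
Let x = n(Na2CO3), y = n(NaHCO3).
Titrant: 2x + 1y = 0.01173;  mass: 105.99x + 84.01y = 0.7784
Solving, x = 3.333 × 10^-3 mol, y = 5.061 × 10^-3 mol
mass of Na2CO3 = 3.333 × 10^-3 × 105.99 = 0.3533 g

0.3533 g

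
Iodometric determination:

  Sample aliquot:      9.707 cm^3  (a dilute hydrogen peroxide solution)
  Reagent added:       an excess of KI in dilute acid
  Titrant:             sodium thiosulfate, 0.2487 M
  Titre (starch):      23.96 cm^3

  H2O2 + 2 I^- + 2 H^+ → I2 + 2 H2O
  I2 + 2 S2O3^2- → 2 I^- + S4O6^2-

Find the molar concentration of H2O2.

0.3069 M

n(S2O3^2-) = 0.02396 × 0.2487 = 5.959 × 10^-3 mol
n(I2) = n(S2O3^2-)/2 = 2.979 × 10^-3 mol
n(H2O2) in the aliquot = 2.979 × 10^-3 mol (1:1 ratio)
[H2O2] = 2.979 × 10^-3 / 0.009707 = 0.3069 mol/L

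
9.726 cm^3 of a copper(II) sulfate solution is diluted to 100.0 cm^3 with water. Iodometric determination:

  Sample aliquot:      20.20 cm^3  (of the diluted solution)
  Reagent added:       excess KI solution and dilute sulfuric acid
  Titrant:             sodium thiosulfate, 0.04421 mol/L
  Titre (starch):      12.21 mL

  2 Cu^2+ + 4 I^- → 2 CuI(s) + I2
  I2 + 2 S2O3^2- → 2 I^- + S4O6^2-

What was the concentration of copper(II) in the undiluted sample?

0.2748 mol/L

n(S2O3^2-) = 0.01221 × 0.04421 = 5.398 × 10^-4 mol
n(I2) = n(S2O3^2-)/2 = 2.699 × 10^-4 mol
From the 2:1 ratio, n(Cu2+) in the aliquot = 2/1 × 2.699 × 10^-4 = 5.398 × 10^-4 mol
[Cu2+]_dilute = 5.398 × 10^-4 / 0.02020 = 0.02672 mol/L
[Cu2+]_original = 0.02672 × 100.0/9.726 = 0.2748 mol/L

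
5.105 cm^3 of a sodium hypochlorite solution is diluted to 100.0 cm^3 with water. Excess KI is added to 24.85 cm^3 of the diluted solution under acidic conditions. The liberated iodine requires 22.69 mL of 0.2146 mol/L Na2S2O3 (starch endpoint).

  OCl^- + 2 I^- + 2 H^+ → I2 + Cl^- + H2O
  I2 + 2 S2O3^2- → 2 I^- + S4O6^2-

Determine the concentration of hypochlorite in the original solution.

n(S2O3^2-) = 0.02269 × 0.2146 = 4.869 × 10^-3 mol
n(I2) = n(S2O3^2-)/2 = 2.435 × 10^-3 mol
n(OCl^-) in the aliquot = 2.435 × 10^-3 mol (1:1 ratio)
[OCl^-]_dilute = 2.435 × 10^-3 / 0.02485 = 0.09797 mol/L
[OCl^-]_original = 0.09797 × 100.0/5.105 = 1.919 mol/L

1.919 mol/L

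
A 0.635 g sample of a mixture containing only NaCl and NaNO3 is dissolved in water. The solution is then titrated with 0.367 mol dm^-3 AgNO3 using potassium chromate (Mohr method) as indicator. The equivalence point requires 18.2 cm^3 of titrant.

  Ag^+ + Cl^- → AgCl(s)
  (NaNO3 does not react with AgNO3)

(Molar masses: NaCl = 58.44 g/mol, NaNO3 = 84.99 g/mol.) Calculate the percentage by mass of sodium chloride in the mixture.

n(AgNO3) = 0.0182 × 0.367 = 6.68 × 10^-3 mol
Let x = n(NaCl), y = n(NaNO3).
Titrant: 1x = 6.68 × 10^-3;  mass: 58.44x + 84.99y = 0.635
Solving, x = 6.68 × 10^-3 mol, y = 2.88 × 10^-3 mol
mass of NaCl = 6.68 × 10^-3 × 58.44 = 0.390 g
% NaCl = 0.390 / 0.635 × 100 = 61.5 %

61.5 %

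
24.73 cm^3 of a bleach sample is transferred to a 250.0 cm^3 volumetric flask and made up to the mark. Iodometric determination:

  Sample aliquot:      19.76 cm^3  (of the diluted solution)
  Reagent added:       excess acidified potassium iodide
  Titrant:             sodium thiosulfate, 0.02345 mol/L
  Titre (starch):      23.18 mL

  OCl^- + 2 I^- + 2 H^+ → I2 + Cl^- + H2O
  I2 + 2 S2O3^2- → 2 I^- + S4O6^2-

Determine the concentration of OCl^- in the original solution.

0.1390 mol/L

n(S2O3^2-) = 0.02318 × 0.02345 = 5.436 × 10^-4 mol
n(I2) = n(S2O3^2-)/2 = 2.718 × 10^-4 mol
n(OCl^-) in the aliquot = 2.718 × 10^-4 mol (1:1 ratio)
[OCl^-]_dilute = 2.718 × 10^-4 / 0.01976 = 0.01375 mol/L
[OCl^-]_original = 0.01375 × 250.0/24.73 = 0.1390 mol/L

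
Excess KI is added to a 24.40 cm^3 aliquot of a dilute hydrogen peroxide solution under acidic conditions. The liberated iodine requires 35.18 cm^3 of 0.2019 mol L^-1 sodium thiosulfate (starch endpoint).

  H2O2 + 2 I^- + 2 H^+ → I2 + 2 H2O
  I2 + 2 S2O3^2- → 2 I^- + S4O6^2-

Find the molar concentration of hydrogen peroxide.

0.1456 mol/L

n(S2O3^2-) = 0.03518 × 0.2019 = 7.103 × 10^-3 mol
n(I2) = n(S2O3^2-)/2 = 3.551 × 10^-3 mol
n(H2O2) in the aliquot = 3.551 × 10^-3 mol (1:1 ratio)
[H2O2] = 3.551 × 10^-3 / 0.02440 = 0.1456 mol/L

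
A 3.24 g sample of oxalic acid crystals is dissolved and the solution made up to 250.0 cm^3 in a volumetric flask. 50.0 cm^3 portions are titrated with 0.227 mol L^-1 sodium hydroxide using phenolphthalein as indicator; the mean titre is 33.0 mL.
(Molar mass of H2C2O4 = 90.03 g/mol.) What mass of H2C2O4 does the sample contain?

1.69 g

H2C2O4 + 2 NaOH → Na2C2O4 + 2 H2O
n(NaOH) per titration = 0.0330 × 0.227 = 7.49 × 10^-3 mol
From the 1:2 ratio, n(H2C2O4) in each aliquot = 1/2 × 7.49 × 10^-3 = 3.75 × 10^-3 mol
n(H2C2O4) in the whole flask = 3.75 × 10^-3 × 250.0/50.0 = 0.0187 mol
mass of H2C2O4 = 0.0187 × 90.03 = 1.69 g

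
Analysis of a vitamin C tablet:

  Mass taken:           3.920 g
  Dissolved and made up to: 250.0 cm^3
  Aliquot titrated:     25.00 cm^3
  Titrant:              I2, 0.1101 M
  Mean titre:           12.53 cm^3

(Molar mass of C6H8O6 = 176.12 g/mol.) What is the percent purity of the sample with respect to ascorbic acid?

C6H8O6 + I2 → C6H6O6 + 2 HI
n(I2) per titration = 0.01253 × 0.1101 = 1.380 × 10^-3 mol
n(C6H8O6) in each aliquot = 1.380 × 10^-3 mol (1:1 ratio)
n(C6H8O6) in the whole flask = 1.380 × 10^-3 × 250.0/25.00 = 0.01380 mol
mass of C6H8O6 = 0.01380 × 176.12 = 2.430 g
% C6H8O6 = 2.430 / 3.920 × 100 = 61.98 %

61.98 %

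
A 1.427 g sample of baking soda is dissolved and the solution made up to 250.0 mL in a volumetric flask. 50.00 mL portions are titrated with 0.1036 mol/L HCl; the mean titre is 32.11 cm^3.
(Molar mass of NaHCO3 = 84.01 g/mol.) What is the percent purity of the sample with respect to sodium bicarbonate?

97.92 %

NaHCO3 + HCl → NaCl + H2O + CO2
n(HCl) per titration = 0.03211 × 0.1036 = 3.327 × 10^-3 mol
n(NaHCO3) in each aliquot = 3.327 × 10^-3 mol (1:1 ratio)
n(NaHCO3) in the whole flask = 3.327 × 10^-3 × 250.0/50.00 = 0.01663 mol
mass of NaHCO3 = 0.01663 × 84.01 = 1.397 g
% NaHCO3 = 1.397 / 1.427 × 100 = 97.92 %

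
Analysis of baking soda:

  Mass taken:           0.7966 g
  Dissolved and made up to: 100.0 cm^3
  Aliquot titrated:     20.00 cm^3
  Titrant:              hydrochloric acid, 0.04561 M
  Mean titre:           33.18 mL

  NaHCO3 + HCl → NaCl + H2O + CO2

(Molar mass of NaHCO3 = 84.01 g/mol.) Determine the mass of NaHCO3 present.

n(HCl) per titration = 0.03318 × 0.04561 = 1.513 × 10^-3 mol
n(NaHCO3) in each aliquot = 1.513 × 10^-3 mol (1:1 ratio)
n(NaHCO3) in the whole flask = 1.513 × 10^-3 × 100.0/20.00 = 7.567 × 10^-3 mol
mass of NaHCO3 = 7.567 × 10^-3 × 84.01 = 0.6357 g

0.6357 g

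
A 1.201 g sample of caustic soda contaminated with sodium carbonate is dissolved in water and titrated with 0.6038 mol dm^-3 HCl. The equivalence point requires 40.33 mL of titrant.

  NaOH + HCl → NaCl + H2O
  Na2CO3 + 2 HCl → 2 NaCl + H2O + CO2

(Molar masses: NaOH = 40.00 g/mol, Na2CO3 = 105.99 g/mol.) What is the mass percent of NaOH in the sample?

22.94 %

n(HCl) = 0.04033 × 0.6038 = 0.02435 mol
Let x = n(NaOH), y = n(Na2CO3).
Titrant: 1x + 2y = 0.02435;  mass: 40.00x + 105.99y = 1.201
Solving, x = 6.887 × 10^-3 mol, y = 8.732 × 10^-3 mol
mass of NaOH = 6.887 × 10^-3 × 40.00 = 0.2755 g
% NaOH = 0.2755 / 1.201 × 100 = 22.94 %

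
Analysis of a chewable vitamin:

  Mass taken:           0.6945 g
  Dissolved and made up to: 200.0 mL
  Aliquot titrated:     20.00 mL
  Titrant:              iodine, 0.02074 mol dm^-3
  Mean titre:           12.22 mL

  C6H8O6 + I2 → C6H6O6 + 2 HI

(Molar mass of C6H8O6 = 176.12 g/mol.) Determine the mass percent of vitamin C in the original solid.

64.27 %

n(I2) per titration = 0.01222 × 0.02074 = 2.534 × 10^-4 mol
n(C6H8O6) in each aliquot = 2.534 × 10^-4 mol (1:1 ratio)
n(C6H8O6) in the whole flask = 2.534 × 10^-4 × 200.0/20.00 = 2.534 × 10^-3 mol
mass of C6H8O6 = 2.534 × 10^-3 × 176.12 = 0.4464 g
% C6H8O6 = 0.4464 / 0.6945 × 100 = 64.27 %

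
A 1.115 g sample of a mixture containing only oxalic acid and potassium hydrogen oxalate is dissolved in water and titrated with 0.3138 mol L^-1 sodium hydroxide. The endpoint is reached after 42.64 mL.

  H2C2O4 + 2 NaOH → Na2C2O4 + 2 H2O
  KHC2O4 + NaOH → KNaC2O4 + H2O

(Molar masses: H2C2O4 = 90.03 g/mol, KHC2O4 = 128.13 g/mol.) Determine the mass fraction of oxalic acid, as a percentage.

n(NaOH) = 0.04264 × 0.3138 = 0.01338 mol
Let x = n(H2C2O4), y = n(KHC2O4).
Titrant: 2x + 1y = 0.01338;  mass: 90.03x + 128.13y = 1.115
Solving, x = 3.606 × 10^-3 mol, y = 6.168 × 10^-3 mol
mass of H2C2O4 = 3.606 × 10^-3 × 90.03 = 0.3247 g
% H2C2O4 = 0.3247 / 1.115 × 100 = 29.12 %

29.12 %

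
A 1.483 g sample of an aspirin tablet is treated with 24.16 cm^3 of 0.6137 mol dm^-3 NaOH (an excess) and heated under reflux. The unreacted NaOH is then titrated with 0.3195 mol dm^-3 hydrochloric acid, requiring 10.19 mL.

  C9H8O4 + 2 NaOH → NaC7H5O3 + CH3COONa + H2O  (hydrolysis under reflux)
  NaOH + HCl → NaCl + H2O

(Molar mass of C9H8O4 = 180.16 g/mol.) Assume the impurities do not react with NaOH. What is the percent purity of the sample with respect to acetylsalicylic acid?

70.29 %

n(NaOH) added = 0.02416 × 0.6137 = 0.01483 mol
n(HCl) used in back-titration = 0.01019 × 0.3195 = 3.256 × 10^-3 mol
n(NaOH) left over = 3.256 × 10^-3 mol (1:1 ratio)
n(NaOH) consumed by analyte = 0.01483 − 3.256 × 10^-3 = 0.01157 mol
From the 1:2 ratio, n(C9H8O4) = 1/2 × 0.01157 = 5.786 × 10^-3 mol
mass of C9H8O4 = 5.786 × 10^-3 × 180.16 = 1.042 g
% C9H8O4 = 1.042 / 1.483 × 100 = 70.29 %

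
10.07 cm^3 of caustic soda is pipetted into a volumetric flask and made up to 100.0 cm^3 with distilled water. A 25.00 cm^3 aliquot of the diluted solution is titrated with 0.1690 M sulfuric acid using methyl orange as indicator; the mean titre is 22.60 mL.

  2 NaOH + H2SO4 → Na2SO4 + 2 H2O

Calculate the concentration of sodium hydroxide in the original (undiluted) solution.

n(H2SO4) = 0.02260 × 0.1690 = 3.819 × 10^-3 mol
From the 2:1 ratio, n(NaOH) in the aliquot = 2/1 × 3.819 × 10^-3 = 7.639 × 10^-3 mol
[NaOH]_dilute = 7.639 × 10^-3 / 0.02500 = 0.3056 mol/L
Dilution factor = 100.0 / 10.07 = 9.930
[NaOH]_stock = 0.3056 × 9.930 = 3.034 mol/L

3.034 M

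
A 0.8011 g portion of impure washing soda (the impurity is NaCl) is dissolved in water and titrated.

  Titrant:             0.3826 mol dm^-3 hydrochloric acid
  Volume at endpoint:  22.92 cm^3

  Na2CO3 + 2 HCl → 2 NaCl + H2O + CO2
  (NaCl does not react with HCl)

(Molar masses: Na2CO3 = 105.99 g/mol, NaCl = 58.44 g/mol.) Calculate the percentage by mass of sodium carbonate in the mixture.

58.01 %

n(HCl) = 0.02292 × 0.3826 = 8.769 × 10^-3 mol
Let x = n(Na2CO3), y = n(NaCl).
Titrant: 2x = 8.769 × 10^-3;  mass: 105.99x + 58.44y = 0.8011
Solving, x = 4.385 × 10^-3 mol, y = 5.756 × 10^-3 mol
mass of Na2CO3 = 4.385 × 10^-3 × 105.99 = 0.4647 g
% Na2CO3 = 0.4647 / 0.8011 × 100 = 58.01 %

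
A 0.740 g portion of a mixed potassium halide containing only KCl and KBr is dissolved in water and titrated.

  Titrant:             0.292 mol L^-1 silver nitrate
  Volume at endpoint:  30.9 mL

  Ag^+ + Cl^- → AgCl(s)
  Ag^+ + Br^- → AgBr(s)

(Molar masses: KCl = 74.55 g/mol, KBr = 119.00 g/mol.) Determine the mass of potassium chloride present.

0.560 g

n(AgNO3) = 0.0309 × 0.292 = 9.02 × 10^-3 mol
Let x = n(KCl), y = n(KBr).
Titrant: 1x + 1y = 9.02 × 10^-3;  mass: 74.55x + 119.00y = 0.740
Solving, x = 7.51 × 10^-3 mol, y = 1.52 × 10^-3 mol
mass of KCl = 7.51 × 10^-3 × 74.55 = 0.560 g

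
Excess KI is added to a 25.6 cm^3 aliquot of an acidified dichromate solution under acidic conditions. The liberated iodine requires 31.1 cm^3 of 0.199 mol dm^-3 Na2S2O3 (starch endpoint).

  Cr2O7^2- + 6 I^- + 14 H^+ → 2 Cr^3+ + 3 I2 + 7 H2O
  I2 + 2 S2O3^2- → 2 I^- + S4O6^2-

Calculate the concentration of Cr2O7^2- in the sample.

n(S2O3^2-) = 0.0311 × 0.199 = 6.19 × 10^-3 mol
n(I2) = n(S2O3^2-)/2 = 3.09 × 10^-3 mol
From the 1:3 ratio, n(Cr2O7^2-) in the aliquot = 1/3 × 3.09 × 10^-3 = 1.03 × 10^-3 mol
[Cr2O7^2-] = 1.03 × 10^-3 / 0.0256 = 0.0403 mol/L

0.0403 mol/L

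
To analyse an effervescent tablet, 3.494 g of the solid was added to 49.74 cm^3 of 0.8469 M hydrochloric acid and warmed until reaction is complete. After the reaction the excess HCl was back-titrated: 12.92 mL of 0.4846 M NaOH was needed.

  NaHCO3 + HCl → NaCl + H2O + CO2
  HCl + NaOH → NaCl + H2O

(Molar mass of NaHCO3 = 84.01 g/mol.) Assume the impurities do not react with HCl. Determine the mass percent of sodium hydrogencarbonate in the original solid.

n(HCl) added = 0.04974 × 0.8469 = 0.04212 mol
n(NaOH) used in back-titration = 0.01292 × 0.4846 = 6.261 × 10^-3 mol
n(HCl) left over = 6.261 × 10^-3 mol (1:1 ratio)
n(HCl) consumed by analyte = 0.04212 − 6.261 × 10^-3 = 0.03586 mol
n(NaHCO3) = 0.03586 mol (1:1 ratio)
mass of NaHCO3 = 0.03586 × 84.01 = 3.013 g
% NaHCO3 = 3.013 / 3.494 × 100 = 86.23 %

86.23 %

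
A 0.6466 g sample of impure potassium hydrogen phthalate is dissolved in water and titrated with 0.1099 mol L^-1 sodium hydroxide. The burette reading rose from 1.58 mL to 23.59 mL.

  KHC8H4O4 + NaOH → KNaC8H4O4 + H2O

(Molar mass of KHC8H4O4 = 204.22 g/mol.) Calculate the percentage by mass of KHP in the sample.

76.40 %

n(NaOH) = 0.02201 L × 0.1099 mol/L = 2.419 × 10^-3 mol
n(KHC8H4O4) = 2.419 × 10^-3 mol (1:1 ratio)
mass of KHC8H4O4 = 2.419 × 10^-3 × 204.22 g/mol = 0.4940 g
% KHC8H4O4 = 0.4940 / 0.6466 × 100 = 76.40 %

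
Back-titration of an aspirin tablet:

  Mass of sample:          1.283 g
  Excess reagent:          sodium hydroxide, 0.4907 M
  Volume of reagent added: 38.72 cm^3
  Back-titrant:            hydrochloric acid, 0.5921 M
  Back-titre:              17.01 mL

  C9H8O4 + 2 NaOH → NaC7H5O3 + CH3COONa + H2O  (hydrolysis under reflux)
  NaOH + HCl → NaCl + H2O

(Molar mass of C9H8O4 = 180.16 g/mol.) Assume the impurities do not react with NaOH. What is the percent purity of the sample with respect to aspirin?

n(NaOH) added = 0.03872 × 0.4907 = 0.01900 mol
n(HCl) used in back-titration = 0.01701 × 0.5921 = 0.01007 mol
n(NaOH) left over = 0.01007 mol (1:1 ratio)
n(NaOH) consumed by analyte = 0.01900 − 0.01007 = 8.928 × 10^-3 mol
From the 1:2 ratio, n(C9H8O4) = 1/2 × 8.928 × 10^-3 = 4.464 × 10^-3 mol
mass of C9H8O4 = 4.464 × 10^-3 × 180.16 = 0.8043 g
% C9H8O4 = 0.8043 / 1.283 × 100 = 62.69 %

62.69 %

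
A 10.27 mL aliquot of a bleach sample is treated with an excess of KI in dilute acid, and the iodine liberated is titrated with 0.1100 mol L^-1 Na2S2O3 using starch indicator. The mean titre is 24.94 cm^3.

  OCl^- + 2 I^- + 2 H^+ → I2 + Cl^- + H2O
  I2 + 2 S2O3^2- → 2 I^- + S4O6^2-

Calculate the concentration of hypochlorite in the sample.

n(S2O3^2-) = 0.02494 × 0.1100 = 2.743 × 10^-3 mol
n(I2) = n(S2O3^2-)/2 = 1.372 × 10^-3 mol
n(OCl^-) in the aliquot = 1.372 × 10^-3 mol (1:1 ratio)
[OCl^-] = 1.372 × 10^-3 / 0.01027 = 0.1336 mol/L

0.1336 mol/L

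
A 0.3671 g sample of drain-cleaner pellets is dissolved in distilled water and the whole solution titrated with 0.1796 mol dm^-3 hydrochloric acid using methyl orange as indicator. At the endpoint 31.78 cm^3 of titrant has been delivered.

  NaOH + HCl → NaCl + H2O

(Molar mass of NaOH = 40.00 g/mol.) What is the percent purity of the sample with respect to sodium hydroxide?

n(HCl) = 0.03178 L × 0.1796 mol/L = 5.708 × 10^-3 mol
n(NaOH) = 5.708 × 10^-3 mol (1:1 ratio)
mass of NaOH = 5.708 × 10^-3 × 40.00 g/mol = 0.2283 g
% NaOH = 0.2283 / 0.3671 × 100 = 62.19 %

62.19 %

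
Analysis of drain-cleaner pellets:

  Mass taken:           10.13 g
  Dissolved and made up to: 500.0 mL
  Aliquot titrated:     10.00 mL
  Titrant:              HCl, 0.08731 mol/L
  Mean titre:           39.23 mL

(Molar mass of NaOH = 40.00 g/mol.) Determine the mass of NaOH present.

NaOH + HCl → NaCl + H2O
n(HCl) per titration = 0.03923 × 0.08731 = 3.425 × 10^-3 mol
n(NaOH) in each aliquot = 3.425 × 10^-3 mol (1:1 ratio)
n(NaOH) in the whole flask = 3.425 × 10^-3 × 500.0/10.00 = 0.1713 mol
mass of NaOH = 0.1713 × 40.00 = 6.850 g

6.850 g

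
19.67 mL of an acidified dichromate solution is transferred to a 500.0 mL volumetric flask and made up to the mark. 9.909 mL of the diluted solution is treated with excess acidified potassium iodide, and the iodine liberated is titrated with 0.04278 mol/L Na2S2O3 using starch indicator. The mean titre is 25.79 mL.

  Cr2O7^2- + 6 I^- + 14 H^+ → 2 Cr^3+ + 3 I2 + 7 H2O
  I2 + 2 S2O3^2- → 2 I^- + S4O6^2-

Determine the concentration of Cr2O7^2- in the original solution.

0.4717 mol/L

n(S2O3^2-) = 0.02579 × 0.04278 = 1.103 × 10^-3 mol
n(I2) = n(S2O3^2-)/2 = 5.516 × 10^-4 mol
From the 1:3 ratio, n(Cr2O7^2-) in the aliquot = 1/3 × 5.516 × 10^-4 = 1.839 × 10^-4 mol
[Cr2O7^2-]_dilute = 1.839 × 10^-4 / 0.009909 = 0.01856 mol/L
[Cr2O7^2-]_original = 0.01856 × 500.0/19.67 = 0.4717 mol/L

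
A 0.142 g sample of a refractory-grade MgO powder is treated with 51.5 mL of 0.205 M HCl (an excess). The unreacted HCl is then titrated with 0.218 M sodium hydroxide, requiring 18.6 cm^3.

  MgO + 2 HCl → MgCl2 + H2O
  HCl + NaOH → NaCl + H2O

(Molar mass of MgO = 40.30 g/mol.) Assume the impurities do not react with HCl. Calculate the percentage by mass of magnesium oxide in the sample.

n(HCl) added = 0.0515 × 0.205 = 0.0106 mol
n(NaOH) used in back-titration = 0.0186 × 0.218 = 4.05 × 10^-3 mol
n(HCl) left over = 4.05 × 10^-3 mol (1:1 ratio)
n(HCl) consumed by analyte = 0.0106 − 4.05 × 10^-3 = 6.50 × 10^-3 mol
From the 1:2 ratio, n(MgO) = 1/2 × 6.50 × 10^-3 = 3.25 × 10^-3 mol
mass of MgO = 3.25 × 10^-3 × 40.30 = 0.131 g
% MgO = 0.131 / 0.142 × 100 = 92.3 %

92.3 %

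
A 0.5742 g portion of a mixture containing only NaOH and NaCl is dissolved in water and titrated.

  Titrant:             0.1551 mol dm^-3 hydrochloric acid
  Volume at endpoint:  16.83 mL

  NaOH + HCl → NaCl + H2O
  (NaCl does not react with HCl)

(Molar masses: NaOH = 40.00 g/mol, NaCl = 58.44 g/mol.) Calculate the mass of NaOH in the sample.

n(HCl) = 0.01683 × 0.1551 = 2.610 × 10^-3 mol
Let x = n(NaOH), y = n(NaCl).
Titrant: 1x = 2.610 × 10^-3;  mass: 40.00x + 58.44y = 0.5742
Solving, x = 2.610 × 10^-3 mol, y = 8.039 × 10^-3 mol
mass of NaOH = 2.610 × 10^-3 × 40.00 = 0.1044 g

0.1044 g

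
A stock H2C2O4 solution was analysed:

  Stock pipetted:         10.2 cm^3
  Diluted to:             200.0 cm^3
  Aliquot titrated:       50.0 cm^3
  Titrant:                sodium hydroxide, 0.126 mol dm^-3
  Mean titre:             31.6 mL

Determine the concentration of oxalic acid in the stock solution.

H2C2O4 + 2 NaOH → Na2C2O4 + 2 H2O
n(NaOH) = 0.0316 × 0.126 = 3.98 × 10^-3 mol
From the 1:2 ratio, n(H2C2O4) in the aliquot = 1/2 × 3.98 × 10^-3 = 1.99 × 10^-3 mol
[H2C2O4]_dilute = 1.99 × 10^-3 / 0.0500 = 0.0398 mol/L
Dilution factor = 200.0 / 10.2 = 19.61
[H2C2O4]_stock = 0.0398 × 19.61 = 0.781 mol/L

0.781 mol/L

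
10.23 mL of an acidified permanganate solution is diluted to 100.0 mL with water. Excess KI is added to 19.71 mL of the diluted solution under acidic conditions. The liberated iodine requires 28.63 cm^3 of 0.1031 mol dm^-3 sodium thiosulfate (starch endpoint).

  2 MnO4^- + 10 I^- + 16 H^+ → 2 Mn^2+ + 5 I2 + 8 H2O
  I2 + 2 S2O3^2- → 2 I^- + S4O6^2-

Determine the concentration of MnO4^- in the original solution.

0.2928 mol/L

n(S2O3^2-) = 0.02863 × 0.1031 = 2.952 × 10^-3 mol
n(I2) = n(S2O3^2-)/2 = 1.476 × 10^-3 mol
From the 2:5 ratio, n(MnO4^-) in the aliquot = 2/5 × 1.476 × 10^-3 = 5.904 × 10^-4 mol
[MnO4^-]_dilute = 5.904 × 10^-4 / 0.01971 = 0.02995 mol/L
[MnO4^-]_original = 0.02995 × 100.0/10.23 = 0.2928 mol/L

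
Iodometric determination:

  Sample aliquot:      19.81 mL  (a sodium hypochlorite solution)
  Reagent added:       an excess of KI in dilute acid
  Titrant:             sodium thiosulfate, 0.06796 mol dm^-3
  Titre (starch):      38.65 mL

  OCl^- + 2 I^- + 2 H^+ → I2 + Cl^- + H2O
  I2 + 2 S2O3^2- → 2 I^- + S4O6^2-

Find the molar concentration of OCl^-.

0.06630 mol/L

n(S2O3^2-) = 0.03865 × 0.06796 = 2.627 × 10^-3 mol
n(I2) = n(S2O3^2-)/2 = 1.313 × 10^-3 mol
n(OCl^-) in the aliquot = 1.313 × 10^-3 mol (1:1 ratio)
[OCl^-] = 1.313 × 10^-3 / 0.01981 = 0.06630 mol/L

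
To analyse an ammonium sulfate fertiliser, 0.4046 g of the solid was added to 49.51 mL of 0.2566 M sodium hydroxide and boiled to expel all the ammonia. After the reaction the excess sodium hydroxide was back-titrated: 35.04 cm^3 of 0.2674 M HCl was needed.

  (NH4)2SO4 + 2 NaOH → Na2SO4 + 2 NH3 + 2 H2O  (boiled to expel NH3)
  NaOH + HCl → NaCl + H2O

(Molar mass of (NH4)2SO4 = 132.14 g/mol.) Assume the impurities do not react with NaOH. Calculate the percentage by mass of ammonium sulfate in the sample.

54.45 %

n(NaOH) added = 0.04951 × 0.2566 = 0.01270 mol
n(HCl) used in back-titration = 0.03504 × 0.2674 = 9.370 × 10^-3 mol
n(NaOH) left over = 9.370 × 10^-3 mol (1:1 ratio)
n(NaOH) consumed by analyte = 0.01270 − 9.370 × 10^-3 = 3.335 × 10^-3 mol
From the 1:2 ratio, n((NH4)2SO4) = 1/2 × 3.335 × 10^-3 = 1.667 × 10^-3 mol
mass of (NH4)2SO4 = 1.667 × 10^-3 × 132.14 = 0.2203 g
% (NH4)2SO4 = 0.2203 / 0.4046 × 100 = 54.45 %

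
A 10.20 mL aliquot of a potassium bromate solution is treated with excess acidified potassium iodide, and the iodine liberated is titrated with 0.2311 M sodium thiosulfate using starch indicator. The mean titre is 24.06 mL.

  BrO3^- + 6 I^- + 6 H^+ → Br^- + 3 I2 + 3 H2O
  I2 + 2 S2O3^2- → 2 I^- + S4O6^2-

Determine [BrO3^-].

n(S2O3^2-) = 0.02406 × 0.2311 = 5.560 × 10^-3 mol
n(I2) = n(S2O3^2-)/2 = 2.780 × 10^-3 mol
From the 1:3 ratio, n(BrO3^-) in the aliquot = 1/3 × 2.780 × 10^-3 = 9.267 × 10^-4 mol
[BrO3^-] = 9.267 × 10^-4 / 0.01020 = 0.09085 mol/L

0.09085 M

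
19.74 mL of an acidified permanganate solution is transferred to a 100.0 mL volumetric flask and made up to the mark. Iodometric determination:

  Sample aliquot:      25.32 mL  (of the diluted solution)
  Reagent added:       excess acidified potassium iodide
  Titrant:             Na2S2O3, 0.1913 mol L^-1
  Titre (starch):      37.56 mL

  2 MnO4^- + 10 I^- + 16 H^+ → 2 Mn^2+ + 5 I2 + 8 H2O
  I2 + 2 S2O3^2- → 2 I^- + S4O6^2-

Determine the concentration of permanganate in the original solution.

n(S2O3^2-) = 0.03756 × 0.1913 = 7.185 × 10^-3 mol
n(I2) = n(S2O3^2-)/2 = 3.593 × 10^-3 mol
From the 2:5 ratio, n(MnO4^-) in the aliquot = 2/5 × 3.593 × 10^-3 = 1.437 × 10^-3 mol
[MnO4^-]_dilute = 1.437 × 10^-3 / 0.02532 = 0.05676 mol/L
[MnO4^-]_original = 0.05676 × 100.0/19.74 = 0.2875 mol/L

0.2875 mol/L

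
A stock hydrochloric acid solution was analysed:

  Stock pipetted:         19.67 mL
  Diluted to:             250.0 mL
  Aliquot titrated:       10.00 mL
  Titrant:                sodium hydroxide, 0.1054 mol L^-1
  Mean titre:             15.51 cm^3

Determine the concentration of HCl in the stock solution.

HCl + NaOH → NaCl + H2O
n(NaOH) = 0.01551 × 0.1054 = 1.635 × 10^-3 mol
n(HCl) in the aliquot = 1.635 × 10^-3 mol (1:1 ratio)
[HCl]_dilute = 1.635 × 10^-3 / 0.01000 = 0.1635 mol/L
Dilution factor = 250.0 / 19.67 = 12.71
[HCl]_stock = 0.1635 × 12.71 = 2.078 mol/L

2.078 mol/L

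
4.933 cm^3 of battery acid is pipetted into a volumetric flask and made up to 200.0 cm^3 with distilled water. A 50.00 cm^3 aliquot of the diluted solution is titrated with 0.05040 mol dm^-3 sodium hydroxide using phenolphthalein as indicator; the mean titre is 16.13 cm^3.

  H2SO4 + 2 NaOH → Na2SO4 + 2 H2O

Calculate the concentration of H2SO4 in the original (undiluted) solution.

0.3296 mol/L

n(NaOH) = 0.01613 × 0.05040 = 8.130 × 10^-4 mol
From the 1:2 ratio, n(H2SO4) in the aliquot = 1/2 × 8.130 × 10^-4 = 4.065 × 10^-4 mol
[H2SO4]_dilute = 4.065 × 10^-4 / 0.05000 = 0.008130 mol/L
Dilution factor = 200.0 / 4.933 = 40.54
[H2SO4]_stock = 0.008130 × 40.54 = 0.3296 mol/L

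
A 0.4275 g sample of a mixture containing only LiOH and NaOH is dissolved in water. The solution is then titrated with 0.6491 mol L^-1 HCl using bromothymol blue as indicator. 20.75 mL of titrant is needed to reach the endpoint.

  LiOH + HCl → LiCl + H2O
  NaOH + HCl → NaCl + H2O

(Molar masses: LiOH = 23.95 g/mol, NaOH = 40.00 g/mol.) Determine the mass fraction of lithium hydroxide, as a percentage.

38.83 %

n(HCl) = 0.02075 × 0.6491 = 0.01347 mol
Let x = n(LiOH), y = n(NaOH).
Titrant: 1x + 1y = 0.01347;  mass: 23.95x + 40.00y = 0.4275
Solving, x = 6.932 × 10^-3 mol, y = 6.537 × 10^-3 mol
mass of LiOH = 6.932 × 10^-3 × 23.95 = 0.1660 g
% LiOH = 0.1660 / 0.4275 × 100 = 38.83 %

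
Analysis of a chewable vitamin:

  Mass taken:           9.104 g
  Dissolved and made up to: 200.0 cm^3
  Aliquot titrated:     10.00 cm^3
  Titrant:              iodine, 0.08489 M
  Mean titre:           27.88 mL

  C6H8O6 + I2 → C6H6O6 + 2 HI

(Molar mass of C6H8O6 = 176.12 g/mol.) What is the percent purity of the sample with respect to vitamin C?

91.57 %

n(I2) per titration = 0.02788 × 0.08489 = 2.367 × 10^-3 mol
n(C6H8O6) in each aliquot = 2.367 × 10^-3 mol (1:1 ratio)
n(C6H8O6) in the whole flask = 2.367 × 10^-3 × 200.0/10.00 = 0.04733 mol
mass of C6H8O6 = 0.04733 × 176.12 = 8.337 g
% C6H8O6 = 8.337 / 9.104 × 100 = 91.57 %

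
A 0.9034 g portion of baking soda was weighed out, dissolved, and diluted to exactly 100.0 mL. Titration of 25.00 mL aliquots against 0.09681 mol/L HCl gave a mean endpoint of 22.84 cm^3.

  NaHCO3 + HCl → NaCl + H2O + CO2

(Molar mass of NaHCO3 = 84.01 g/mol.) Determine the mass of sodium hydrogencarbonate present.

0.7430 g

n(HCl) per titration = 0.02284 × 0.09681 = 2.211 × 10^-3 mol
n(NaHCO3) in each aliquot = 2.211 × 10^-3 mol (1:1 ratio)
n(NaHCO3) in the whole flask = 2.211 × 10^-3 × 100.0/25.00 = 8.845 × 10^-3 mol
mass of NaHCO3 = 8.845 × 10^-3 × 84.01 = 0.7430 g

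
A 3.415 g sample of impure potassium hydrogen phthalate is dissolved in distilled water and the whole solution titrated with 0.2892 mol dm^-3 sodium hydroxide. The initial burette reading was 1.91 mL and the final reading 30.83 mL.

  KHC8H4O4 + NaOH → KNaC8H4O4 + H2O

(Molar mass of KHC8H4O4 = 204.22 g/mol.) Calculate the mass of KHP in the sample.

n(NaOH) = 0.02892 L × 0.2892 mol/L = 8.364 × 10^-3 mol
n(KHC8H4O4) = 8.364 × 10^-3 mol (1:1 ratio)
mass of KHC8H4O4 = 8.364 × 10^-3 × 204.22 g/mol = 1.708 g

1.708 g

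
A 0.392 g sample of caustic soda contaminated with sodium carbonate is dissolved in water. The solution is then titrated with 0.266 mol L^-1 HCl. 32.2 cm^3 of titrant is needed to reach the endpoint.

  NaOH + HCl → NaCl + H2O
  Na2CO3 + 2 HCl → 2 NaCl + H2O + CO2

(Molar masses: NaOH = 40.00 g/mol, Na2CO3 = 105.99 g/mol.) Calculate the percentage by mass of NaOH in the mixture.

n(HCl) = 0.0322 × 0.266 = 8.57 × 10^-3 mol
Let x = n(NaOH), y = n(Na2CO3).
Titrant: 1x + 2y = 8.57 × 10^-3;  mass: 40.00x + 105.99y = 0.392
Solving, x = 4.76 × 10^-3 mol, y = 1.90 × 10^-3 mol
mass of NaOH = 4.76 × 10^-3 × 40.00 = 0.191 g
% NaOH = 0.191 / 0.392 × 100 = 48.6 %

48.6 %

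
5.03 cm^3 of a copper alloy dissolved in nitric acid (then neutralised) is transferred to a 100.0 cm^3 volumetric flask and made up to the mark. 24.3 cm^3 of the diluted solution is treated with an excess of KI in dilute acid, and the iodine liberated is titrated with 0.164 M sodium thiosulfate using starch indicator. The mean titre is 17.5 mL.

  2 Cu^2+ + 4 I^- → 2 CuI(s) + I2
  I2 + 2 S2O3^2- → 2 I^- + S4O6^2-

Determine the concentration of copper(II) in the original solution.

n(S2O3^2-) = 0.0175 × 0.164 = 2.87 × 10^-3 mol
n(I2) = n(S2O3^2-)/2 = 1.44 × 10^-3 mol
From the 2:1 ratio, n(Cu2+) in the aliquot = 2/1 × 1.44 × 10^-3 = 2.87 × 10^-3 mol
[Cu2+]_dilute = 2.87 × 10^-3 / 0.0243 = 0.118 mol/L
[Cu2+]_original = 0.118 × 100.0/5.03 = 2.35 mol/L

2.35 M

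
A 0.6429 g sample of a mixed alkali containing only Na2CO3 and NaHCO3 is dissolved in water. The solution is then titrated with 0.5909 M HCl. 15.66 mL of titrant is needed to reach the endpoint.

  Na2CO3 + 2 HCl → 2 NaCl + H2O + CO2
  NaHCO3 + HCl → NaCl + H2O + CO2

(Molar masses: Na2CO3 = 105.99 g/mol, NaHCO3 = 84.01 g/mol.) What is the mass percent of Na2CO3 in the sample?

35.74 %

n(HCl) = 0.01566 × 0.5909 = 9.253 × 10^-3 mol
Let x = n(Na2CO3), y = n(NaHCO3).
Titrant: 2x + 1y = 9.253 × 10^-3;  mass: 105.99x + 84.01y = 0.6429
Solving, x = 2.168 × 10^-3 mol, y = 4.917 × 10^-3 mol
mass of Na2CO3 = 2.168 × 10^-3 × 105.99 = 0.2298 g
% Na2CO3 = 0.2298 / 0.6429 × 100 = 35.74 %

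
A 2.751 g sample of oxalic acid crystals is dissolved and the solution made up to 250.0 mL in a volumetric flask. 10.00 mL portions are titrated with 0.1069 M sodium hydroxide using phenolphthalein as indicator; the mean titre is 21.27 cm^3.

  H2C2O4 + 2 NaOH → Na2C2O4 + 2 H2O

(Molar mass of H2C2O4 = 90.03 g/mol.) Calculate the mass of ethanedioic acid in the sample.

n(NaOH) per titration = 0.02127 × 0.1069 = 2.274 × 10^-3 mol
From the 1:2 ratio, n(H2C2O4) in each aliquot = 1/2 × 2.274 × 10^-3 = 1.137 × 10^-3 mol
n(H2C2O4) in the whole flask = 1.137 × 10^-3 × 250.0/10.00 = 0.02842 mol
mass of H2C2O4 = 0.02842 × 90.03 = 2.559 g

2.559 g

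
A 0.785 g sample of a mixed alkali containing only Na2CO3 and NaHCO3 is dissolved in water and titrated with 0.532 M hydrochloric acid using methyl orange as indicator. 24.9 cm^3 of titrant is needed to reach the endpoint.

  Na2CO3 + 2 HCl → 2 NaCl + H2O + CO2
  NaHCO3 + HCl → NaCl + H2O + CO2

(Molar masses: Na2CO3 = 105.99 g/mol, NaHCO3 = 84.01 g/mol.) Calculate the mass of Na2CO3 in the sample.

n(HCl) = 0.0249 × 0.532 = 0.0132 mol
Let x = n(Na2CO3), y = n(NaHCO3).
Titrant: 2x + 1y = 0.0132;  mass: 105.99x + 84.01y = 0.785
Solving, x = 5.29 × 10^-3 mol, y = 2.68 × 10^-3 mol
mass of Na2CO3 = 5.29 × 10^-3 × 105.99 = 0.560 g

0.560 g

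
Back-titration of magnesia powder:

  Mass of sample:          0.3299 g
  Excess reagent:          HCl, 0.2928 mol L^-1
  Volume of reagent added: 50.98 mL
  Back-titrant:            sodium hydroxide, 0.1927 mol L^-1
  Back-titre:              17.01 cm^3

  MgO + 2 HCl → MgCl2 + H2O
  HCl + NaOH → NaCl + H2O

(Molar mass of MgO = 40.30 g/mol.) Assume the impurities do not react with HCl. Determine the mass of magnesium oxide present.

0.2347 g

n(HCl) added = 0.05098 × 0.2928 = 0.01493 mol
n(NaOH) used in back-titration = 0.01701 × 0.1927 = 3.278 × 10^-3 mol
n(HCl) left over = 3.278 × 10^-3 mol (1:1 ratio)
n(HCl) consumed by analyte = 0.01493 − 3.278 × 10^-3 = 0.01165 mol
From the 1:2 ratio, n(MgO) = 1/2 × 0.01165 = 5.825 × 10^-3 mol
mass of MgO = 5.825 × 10^-3 × 40.30 = 0.2347 g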